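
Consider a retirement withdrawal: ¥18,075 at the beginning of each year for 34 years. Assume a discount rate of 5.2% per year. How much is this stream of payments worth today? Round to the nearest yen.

This is an annuity due: 34 payments of ¥18,075 at the beginning of each year.
Periodic rate r = 0.052 per year.
PV = PMT × [(1 − (1+r)^−n)/r] × (1+r) = 18,075 × [1 − (1+r)^−34] / r × (1+r) = ¥300,425

¥300,425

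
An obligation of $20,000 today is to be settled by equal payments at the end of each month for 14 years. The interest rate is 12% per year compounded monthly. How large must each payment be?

$246.29

Level ordinary annuity; solve PV = PMT × [(1 − (1+r)^−n)/r] for PMT.
Periodic rate r = 0.12/12 per month; n is counted in months.
With n = 168: PMT = 20,000 / ([(1 − (1+r)^−n)/r]) = $246.29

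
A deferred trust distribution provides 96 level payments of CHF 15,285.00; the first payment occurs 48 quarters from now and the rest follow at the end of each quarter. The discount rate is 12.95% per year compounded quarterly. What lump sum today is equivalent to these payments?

Ordinary annuity of 96 payments, first payment at period 48.
Periodic rate r = 0.1295/4 per quarter; n is counted in quarters.
The ordinary-annuity PV formula values the stream one period before the first payment (period 47); discount that back 47 periods:
PV₀ = 15,285 × [1 − (1+r)^−96] / r × (1+r)^−47 = CHF 100,649.47

CHF 100,649.47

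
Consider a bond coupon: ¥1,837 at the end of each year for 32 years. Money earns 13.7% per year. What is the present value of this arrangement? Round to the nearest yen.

This is an ordinary annuity: 32 payments of ¥1,837 at the end of each year.
Periodic rate r = 0.137 per year.
PV = PMT × [(1 − (1+r)^−n)/r] = 1,837 × [1 − (1+r)^−32] / r = ¥13,188

¥13,188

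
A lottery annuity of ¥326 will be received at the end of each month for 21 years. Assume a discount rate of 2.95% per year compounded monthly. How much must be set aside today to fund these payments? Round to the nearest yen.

¥61,183

This is an ordinary annuity: 252 payments of ¥326 at the end of each month.
Periodic rate r = 0.0295/12 per month; n is counted in months.
PV = PMT × [(1 − (1+r)^−n)/r] = 326 × [1 − (1+r)^−252] / r = ¥61,183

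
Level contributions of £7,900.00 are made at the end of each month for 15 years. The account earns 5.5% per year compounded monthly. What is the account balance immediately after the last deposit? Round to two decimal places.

This is an ordinary annuity: 180 deposits of £7,900.00 at the end of each month.
Periodic rate r = 0.055/12 per month; n is counted in months.
FV = PMT × [((1+r)^n − 1)/r] = 7,900 × [(1+r)^180 − 1] / r = £2,202,089.85

£2,202,089.85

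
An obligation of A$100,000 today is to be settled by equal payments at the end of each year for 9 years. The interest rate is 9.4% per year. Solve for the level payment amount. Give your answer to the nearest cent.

Level ordinary annuity; solve PV = PMT × [(1 − (1+r)^−n)/r] for PMT.
Periodic rate r = 0.094 per year.
With n = 9: PMT = 100,000 / ([(1 − (1+r)^−n)/r]) = A$16,952.10

A$16,952.10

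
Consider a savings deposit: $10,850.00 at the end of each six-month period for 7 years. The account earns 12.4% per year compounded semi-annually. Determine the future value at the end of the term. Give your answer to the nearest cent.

This is an ordinary annuity: 14 deposits of $10,850.00 at the end of each six-month period.
Periodic rate r = 0.124/2 per half-year; n is counted in half-years.
FV = PMT × [((1+r)^n − 1)/r] = 10,850 × [(1+r)^14 − 1] / r = $231,238.69

$231,238.69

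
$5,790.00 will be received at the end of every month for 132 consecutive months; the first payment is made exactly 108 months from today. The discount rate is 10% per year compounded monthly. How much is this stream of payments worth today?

Ordinary annuity of 132 payments, first payment at period 108.
Periodic rate r = 0.1/12 per month; n is counted in months.
The ordinary-annuity PV formula values the stream one period before the first payment (period 107); discount that back 107 periods:
PV₀ = 5,790 × [1 − (1+r)^−132] / r × (1+r)^−107 = $190,299.30

$190,299.30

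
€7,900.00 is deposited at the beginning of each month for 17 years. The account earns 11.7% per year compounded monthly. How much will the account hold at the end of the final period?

This is an annuity due: 204 deposits of €7,900.00 at the beginning of each month.
Periodic rate r = 0.117/12 per month; n is counted in months.
FV = PMT × [((1+r)^n − 1)/r] × (1+r) = 7,900 × [(1+r)^204 − 1] / r × (1+r) = €5,103,785.64

€5,103,785.64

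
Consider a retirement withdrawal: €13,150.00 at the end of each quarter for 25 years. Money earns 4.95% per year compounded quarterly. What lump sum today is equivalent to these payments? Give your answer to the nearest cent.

This is an ordinary annuity: 100 payments of €13,150.00 at the end of each quarter.
Periodic rate r = 0.0495/4 per quarter; n is counted in quarters.
PV = PMT × [(1 − (1+r)^−n)/r] = 13,150 × [1 − (1+r)^−100] / r = €751,999.16

€751,999.16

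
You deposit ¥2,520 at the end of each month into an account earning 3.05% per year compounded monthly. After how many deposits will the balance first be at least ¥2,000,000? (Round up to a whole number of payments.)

436 payments

Periodic rate r = 0.0305/12 per month; n is counted in months.
Ordinary annuity FV: 2,000,000 = 2,520 × [((1+r)^n − 1)/r].
(1+r)^n = 1 + 2,000,000 × r / 2,520, so n = ln(1 + 2,000,000·r/2,520) / ln(1+r) = 435.04.
Round up to a whole number of payments: n = 436.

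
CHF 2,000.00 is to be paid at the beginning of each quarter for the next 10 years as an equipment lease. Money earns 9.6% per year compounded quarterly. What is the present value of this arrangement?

CHF 52,287.22

This is an annuity due: 40 payments of CHF 2,000.00 at the beginning of each quarter.
Periodic rate r = 0.096/4 per quarter; n is counted in quarters.
PV = PMT × [(1 − (1+r)^−n)/r] × (1+r) = 2,000 × [1 − (1+r)^−40] / r × (1+r) = CHF 52,287.22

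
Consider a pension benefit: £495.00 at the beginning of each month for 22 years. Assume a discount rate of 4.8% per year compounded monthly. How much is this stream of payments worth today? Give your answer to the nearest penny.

This is an annuity due: 264 payments of £495.00 at the beginning of each month.
Periodic rate r = 0.048/12 per month; n is counted in months.
PV = PMT × [(1 − (1+r)^−n)/r] × (1+r) = 495 × [1 − (1+r)^−264] / r × (1+r) = £80,935.94

£80,935.94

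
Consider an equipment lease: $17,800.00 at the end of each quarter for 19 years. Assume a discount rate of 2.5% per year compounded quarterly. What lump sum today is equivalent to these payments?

$1,074,251.31

This is an ordinary annuity: 76 payments of $17,800.00 at the end of each quarter.
Periodic rate r = 0.025/4 per quarter; n is counted in quarters.
PV = PMT × [(1 − (1+r)^−n)/r] = 17,800 × [1 − (1+r)^−76] / r = $1,074,251.31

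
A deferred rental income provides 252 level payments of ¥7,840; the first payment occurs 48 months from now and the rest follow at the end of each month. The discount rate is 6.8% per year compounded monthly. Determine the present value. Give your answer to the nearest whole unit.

¥805,432

Ordinary annuity of 252 payments, first payment at period 48.
Periodic rate r = 0.068/12 per month; n is counted in months.
The ordinary-annuity PV formula values the stream one period before the first payment (period 47); discount that back 47 periods:
PV₀ = 7,840 × [1 − (1+r)^−252] / r × (1+r)^−47 = ¥805,432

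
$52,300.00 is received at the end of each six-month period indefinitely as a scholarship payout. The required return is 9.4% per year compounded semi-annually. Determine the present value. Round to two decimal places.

Periodic rate r = 0.094/2 per half-year.
Level perpetuity: PV = PMT / r = 52,300 / (0.094/2) = $1,112,765.96.

$1,112,765.96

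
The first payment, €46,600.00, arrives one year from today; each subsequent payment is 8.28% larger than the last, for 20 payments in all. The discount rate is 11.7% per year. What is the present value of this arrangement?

Periodic rate r = 0.117 per year.
Growing ordinary annuity: PV = PMT₁ × [1 − ((1+g)/(1+r))^n] / (r − g) = 46,600 × [1 − ((1+0.0828)/(1+r))^20] / (r − 0.0828) = €630,994.00.

€630,994.00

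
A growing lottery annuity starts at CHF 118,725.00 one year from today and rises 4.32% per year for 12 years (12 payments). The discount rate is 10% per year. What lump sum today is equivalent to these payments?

CHF 983,878.82

Periodic rate r = 0.1 per year.
Growing ordinary annuity: PV = PMT₁ × [1 − ((1+g)/(1+r))^n] / (r − g) = 118,725 × [1 − ((1+0.0432)/(1+r))^12] / (r − 0.0432) = CHF 983,878.82.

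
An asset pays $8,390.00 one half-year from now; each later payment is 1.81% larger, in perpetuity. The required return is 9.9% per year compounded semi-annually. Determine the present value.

$267,197.45

Periodic rate r = 0.099/2 per half-year.
Growing perpetuity (Gordon): PV = PMT₁ / (r − g) = 8,390 / (r − 0.0181) = $267,197.45.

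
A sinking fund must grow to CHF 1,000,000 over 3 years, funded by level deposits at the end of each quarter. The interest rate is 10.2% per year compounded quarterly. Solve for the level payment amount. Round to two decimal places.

Level ordinary annuity; solve FV = PMT × [((1+r)^n − 1)/r] for PMT.
Periodic rate r = 0.102/4 per quarter; n is counted in quarters.
With n = 12: PMT = 1,000,000 / ([((1+r)^n − 1)/r]) = CHF 72,282.50

CHF 72,282.50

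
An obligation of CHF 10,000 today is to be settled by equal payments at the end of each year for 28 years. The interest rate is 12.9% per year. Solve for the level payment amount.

CHF 1,334.66

Level ordinary annuity; solve PV = PMT × [(1 − (1+r)^−n)/r] for PMT.
Periodic rate r = 0.129 per year.
With n = 28: PMT = 10,000 / ([(1 − (1+r)^−n)/r]) = CHF 1,334.66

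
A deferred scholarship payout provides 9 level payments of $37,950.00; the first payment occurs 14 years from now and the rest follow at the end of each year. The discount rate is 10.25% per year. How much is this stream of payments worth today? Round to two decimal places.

$60,860.47

Ordinary annuity of 9 payments, first payment at period 14.
Periodic rate r = 0.1025 per year.
The ordinary-annuity PV formula values the stream one period before the first payment (period 13); discount that back 13 periods:
PV₀ = 37,950 × [1 − (1+r)^−9] / r × (1+r)^−13 = $60,860.47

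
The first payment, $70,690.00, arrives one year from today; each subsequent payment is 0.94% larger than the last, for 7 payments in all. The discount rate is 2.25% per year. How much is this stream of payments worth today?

Periodic rate r = 0.0225 per year.
Growing ordinary annuity: PV = PMT₁ × [1 − ((1+g)/(1+r))^n] / (r − g) = 70,690 × [1 − ((1+0.0094)/(1+r))^7] / (r − 0.0094) = $465,733.06.

$465,733.06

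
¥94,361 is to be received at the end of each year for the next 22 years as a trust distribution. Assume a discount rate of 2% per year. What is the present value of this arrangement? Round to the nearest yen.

This is an ordinary annuity: 22 payments of ¥94,361 at the end of each year.
Periodic rate r = 0.02 per year.
PV = PMT × [(1 − (1+r)^−n)/r] = 94,361 × [1 − (1+r)^−22] / r = ¥1,666,231

¥1,666,231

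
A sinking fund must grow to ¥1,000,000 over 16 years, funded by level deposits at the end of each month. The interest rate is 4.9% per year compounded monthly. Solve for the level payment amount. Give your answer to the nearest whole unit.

Level ordinary annuity; solve FV = PMT × [((1+r)^n − 1)/r] for PMT.
Periodic rate r = 0.049/12 per month; n is counted in months.
With n = 192: PMT = 1,000,000 / ([((1+r)^n − 1)/r]) = ¥3,441

¥3,441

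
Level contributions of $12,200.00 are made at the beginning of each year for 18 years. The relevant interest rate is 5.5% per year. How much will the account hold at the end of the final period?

$379,452.59

This is an annuity due: 18 deposits of $12,200.00 at the beginning of each year.
Periodic rate r = 0.055 per year.
FV = PMT × [((1+r)^n − 1)/r] × (1+r) = 12,200 × [(1+r)^18 − 1] / r × (1+r) = $379,452.59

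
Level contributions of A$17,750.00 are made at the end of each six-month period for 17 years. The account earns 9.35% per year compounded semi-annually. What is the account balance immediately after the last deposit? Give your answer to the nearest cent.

This is an ordinary annuity: 34 deposits of A$17,750.00 at the end of each six-month period.
Periodic rate r = 0.0935/2 per half-year; n is counted in half-years.
FV = PMT × [((1+r)^n − 1)/r] = 17,750 × [(1+r)^34 − 1] / r = A$1,415,375.64

A$1,415,375.64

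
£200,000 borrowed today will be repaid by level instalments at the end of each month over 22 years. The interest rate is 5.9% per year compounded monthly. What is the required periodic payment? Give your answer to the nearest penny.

£1,354.36

Level ordinary annuity; solve PV = PMT × [(1 − (1+r)^−n)/r] for PMT.
Periodic rate r = 0.059/12 per month; n is counted in months.
With n = 264: PMT = 200,000 / ([(1 − (1+r)^−n)/r]) = £1,354.36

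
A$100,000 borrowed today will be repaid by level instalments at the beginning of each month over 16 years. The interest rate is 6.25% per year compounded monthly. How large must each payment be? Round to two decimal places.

Level annuity due; solve PV = PMT × [(1 − (1+r)^−n)/r] × (1+r) for PMT.
Periodic rate r = 0.0625/12 per month; n is counted in months.
With n = 192: PMT = 100,000 / ([(1 − (1+r)^−n)/r] × (1+r)) = A$820.92

A$820.92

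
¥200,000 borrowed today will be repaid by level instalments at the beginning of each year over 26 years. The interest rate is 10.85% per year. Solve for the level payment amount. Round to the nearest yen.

¥21,020

Level annuity due; solve PV = PMT × [(1 − (1+r)^−n)/r] × (1+r) for PMT.
Periodic rate r = 0.1085 per year.
With n = 26: PMT = 200,000 / ([(1 − (1+r)^−n)/r] × (1+r)) = ¥21,020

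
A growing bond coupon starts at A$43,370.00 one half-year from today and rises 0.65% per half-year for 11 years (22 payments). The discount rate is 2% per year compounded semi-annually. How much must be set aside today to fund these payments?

A$911,100.54

Periodic rate r = 0.02/2 per half-year; n is counted in half-years.
Growing ordinary annuity: PV = PMT₁ × [1 − ((1+g)/(1+r))^n] / (r − g) = 43,370 × [1 − ((1+0.0065)/(1+r))^22] / (r − 0.0065) = A$911,100.54.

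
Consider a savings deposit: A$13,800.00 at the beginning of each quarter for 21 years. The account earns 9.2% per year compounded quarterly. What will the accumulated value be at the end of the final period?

A$3,531,730.51

This is an annuity due: 84 deposits of A$13,800.00 at the beginning of each quarter.
Periodic rate r = 0.092/4 per quarter; n is counted in quarters.
FV = PMT × [((1+r)^n − 1)/r] × (1+r) = 13,800 × [(1+r)^84 − 1] / r × (1+r) = A$3,531,730.51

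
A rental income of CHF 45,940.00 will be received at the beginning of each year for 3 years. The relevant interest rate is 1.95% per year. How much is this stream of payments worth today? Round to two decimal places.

This is an annuity due: 3 payments of CHF 45,940.00 at the beginning of each year.
Periodic rate r = 0.0195 per year.
PV = PMT × [(1 − (1+r)^−n)/r] × (1+r) = 45,940 × [1 − (1+r)^−3] / r × (1+r) = CHF 135,200.72

CHF 135,200.72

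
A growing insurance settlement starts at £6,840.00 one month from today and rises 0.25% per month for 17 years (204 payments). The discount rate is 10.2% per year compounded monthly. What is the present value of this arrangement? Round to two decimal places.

Periodic rate r = 0.102/12 per month; n is counted in months.
Growing ordinary annuity: PV = PMT₁ × [1 − ((1+g)/(1+r))^n] / (r − g) = 6,840 × [1 − ((1+0.0025)/(1+r))^204] / (r − 0.0025) = £802,530.51.

£802,530.51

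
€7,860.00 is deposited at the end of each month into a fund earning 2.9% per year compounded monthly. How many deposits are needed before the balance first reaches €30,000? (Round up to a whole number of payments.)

4 payments

Periodic rate r = 0.029/12 per month; n is counted in months.
Ordinary annuity FV: 30,000 = 7,860 × [((1+r)^n − 1)/r].
(1+r)^n = 1 + 30,000 × r / 7,860, so n = ln(1 + 30,000·r/7,860) / ln(1+r) = 3.80.
Round up to a whole number of payments: n = 4.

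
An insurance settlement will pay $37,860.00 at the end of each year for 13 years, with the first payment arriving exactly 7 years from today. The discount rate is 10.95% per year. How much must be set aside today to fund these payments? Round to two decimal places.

$137,342.53

Ordinary annuity of 13 payments, first payment at period 7.
Periodic rate r = 0.1095 per year.
The ordinary-annuity PV formula values the stream one period before the first payment (period 6); discount that back 6 periods:
PV₀ = 37,860 × [1 − (1+r)^−13] / r × (1+r)^−6 = $137,342.53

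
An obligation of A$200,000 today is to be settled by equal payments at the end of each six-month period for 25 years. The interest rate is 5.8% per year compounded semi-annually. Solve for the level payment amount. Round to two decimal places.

A$7,626.15

Level ordinary annuity; solve PV = PMT × [(1 − (1+r)^−n)/r] for PMT.
Periodic rate r = 0.058/2 per half-year; n is counted in half-years.
With n = 50: PMT = 200,000 / ([(1 − (1+r)^−n)/r]) = A$7,626.15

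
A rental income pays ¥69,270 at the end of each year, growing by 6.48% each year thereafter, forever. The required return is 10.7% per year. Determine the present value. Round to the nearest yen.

¥1,641,469

Periodic rate r = 0.107 per year.
Growing perpetuity (Gordon): PV = PMT₁ / (r − g) = 69,270 / (r − 0.0648) = ¥1,641,469.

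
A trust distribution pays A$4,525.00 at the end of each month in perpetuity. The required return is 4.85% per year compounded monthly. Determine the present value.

Periodic rate r = 0.0485/12 per month.
Level perpetuity: PV = PMT / r = 4,525 / (0.0485/12) = A$1,119,587.63.

A$1,119,587.63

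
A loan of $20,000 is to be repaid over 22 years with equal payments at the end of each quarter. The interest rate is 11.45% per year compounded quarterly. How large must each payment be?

Level ordinary annuity; solve PV = PMT × [(1 − (1+r)^−n)/r] for PMT.
Periodic rate r = 0.1145/4 per quarter; n is counted in quarters.
With n = 88: PMT = 20,000 / ([(1 − (1+r)^−n)/r]) = $624.62

$624.62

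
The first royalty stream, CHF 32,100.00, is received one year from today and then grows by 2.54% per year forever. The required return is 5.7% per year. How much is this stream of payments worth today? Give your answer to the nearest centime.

CHF 1,015,822.78

Periodic rate r = 0.057 per year.
Growing perpetuity (Gordon): PV = PMT₁ / (r − g) = 32,100 / (r − 0.0254) = CHF 1,015,822.78.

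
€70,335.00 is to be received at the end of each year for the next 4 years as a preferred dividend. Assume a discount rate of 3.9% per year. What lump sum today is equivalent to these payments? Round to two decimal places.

€255,911.52

This is an ordinary annuity: 4 payments of €70,335.00 at the end of each year.
Periodic rate r = 0.039 per year.
PV = PMT × [(1 − (1+r)^−n)/r] = 70,335 × [1 − (1+r)^−4] / r = €255,911.52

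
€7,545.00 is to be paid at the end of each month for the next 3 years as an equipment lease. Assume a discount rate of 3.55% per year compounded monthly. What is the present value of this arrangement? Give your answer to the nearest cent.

€257,295.81

This is an ordinary annuity: 36 payments of €7,545.00 at the end of each month.
Periodic rate r = 0.0355/12 per month; n is counted in months.
PV = PMT × [(1 − (1+r)^−n)/r] = 7,545 × [1 − (1+r)^−36] / r = €257,295.81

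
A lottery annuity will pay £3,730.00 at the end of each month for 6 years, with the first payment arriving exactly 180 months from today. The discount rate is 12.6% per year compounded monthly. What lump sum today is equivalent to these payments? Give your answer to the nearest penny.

£28,950.08

Ordinary annuity of 72 payments, first payment at period 180.
Periodic rate r = 0.126/12 per month; n is counted in months.
The ordinary-annuity PV formula values the stream one period before the first payment (period 179); discount that back 179 periods:
PV₀ = 3,730 × [1 − (1+r)^−72] / r × (1+r)^−179 = £28,950.08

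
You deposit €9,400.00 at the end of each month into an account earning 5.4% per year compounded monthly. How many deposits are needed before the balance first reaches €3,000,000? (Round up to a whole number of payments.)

199 payments

Periodic rate r = 0.054/12 per month; n is counted in months.
Ordinary annuity FV: 3,000,000 = 9,400 × [((1+r)^n − 1)/r].
(1+r)^n = 1 + 3,000,000 × r / 9,400, so n = ln(1 + 3,000,000·r/9,400) / ln(1+r) = 198.32.
Round up to a whole number of payments: n = 199.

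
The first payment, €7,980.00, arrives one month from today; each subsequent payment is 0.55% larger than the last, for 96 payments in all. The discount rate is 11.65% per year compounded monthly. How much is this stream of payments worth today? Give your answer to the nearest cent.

€626,360.63

Periodic rate r = 0.1165/12 per month; n is counted in months.
Growing ordinary annuity: PV = PMT₁ × [1 − ((1+g)/(1+r))^n] / (r − g) = 7,980 × [1 − ((1+0.0055)/(1+r))^96] / (r − 0.0055) = €626,360.63.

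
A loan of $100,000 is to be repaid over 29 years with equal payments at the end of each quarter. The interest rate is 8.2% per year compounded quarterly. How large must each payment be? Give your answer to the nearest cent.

Level ordinary annuity; solve PV = PMT × [(1 − (1+r)^−n)/r] for PMT.
Periodic rate r = 0.082/4 per quarter; n is counted in quarters.
With n = 116: PMT = 100,000 / ([(1 − (1+r)^−n)/r]) = $2,265.18

$2,265.18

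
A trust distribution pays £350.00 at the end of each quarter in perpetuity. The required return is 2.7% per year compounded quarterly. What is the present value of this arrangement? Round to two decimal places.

Periodic rate r = 0.027/4 per quarter.
Level perpetuity: PV = PMT / r = 350 / (0.027/4) = £51,851.85.

£51,851.85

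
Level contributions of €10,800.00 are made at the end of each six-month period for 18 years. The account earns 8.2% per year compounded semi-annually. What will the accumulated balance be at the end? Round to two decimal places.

€855,678.32

This is an ordinary annuity: 36 deposits of €10,800.00 at the end of each six-month period.
Periodic rate r = 0.082/2 per half-year; n is counted in half-years.
FV = PMT × [((1+r)^n − 1)/r] = 10,800 × [(1+r)^36 − 1] / r = €855,678.32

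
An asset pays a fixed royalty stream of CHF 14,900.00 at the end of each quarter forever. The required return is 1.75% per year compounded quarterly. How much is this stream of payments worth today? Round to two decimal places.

Periodic rate r = 0.0175/4 per quarter.
Level perpetuity: PV = PMT / r = 14,900 / (0.0175/4) = CHF 3,405,714.29.

CHF 3,405,714.29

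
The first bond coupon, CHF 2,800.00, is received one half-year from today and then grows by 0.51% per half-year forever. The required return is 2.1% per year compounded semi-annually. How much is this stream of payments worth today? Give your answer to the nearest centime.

Periodic rate r = 0.021/2 per half-year.
Growing perpetuity (Gordon): PV = PMT₁ / (r − g) = 2,800 / (r − 0.0051) = CHF 518,518.52.

CHF 518,518.52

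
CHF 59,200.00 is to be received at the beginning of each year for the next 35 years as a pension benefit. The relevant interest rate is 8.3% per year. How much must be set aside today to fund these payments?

CHF 725,042.34

This is an annuity due: 35 payments of CHF 59,200.00 at the beginning of each year.
Periodic rate r = 0.083 per year.
PV = PMT × [(1 − (1+r)^−n)/r] × (1+r) = 59,200 × [1 − (1+r)^−35] / r × (1+r) = CHF 725,042.34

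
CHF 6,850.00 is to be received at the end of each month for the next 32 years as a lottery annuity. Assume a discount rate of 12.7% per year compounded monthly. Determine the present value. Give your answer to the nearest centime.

This is an ordinary annuity: 384 payments of CHF 6,850.00 at the end of each month.
Periodic rate r = 0.127/12 per month; n is counted in months.
PV = PMT × [(1 − (1+r)^−n)/r] = 6,850 × [1 − (1+r)^−384] / r = CHF 635,884.32

CHF 635,884.32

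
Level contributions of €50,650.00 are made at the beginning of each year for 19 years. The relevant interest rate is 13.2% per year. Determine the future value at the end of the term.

This is an annuity due: 19 deposits of €50,650.00 at the beginning of each year.
Periodic rate r = 0.132 per year.
FV = PMT × [((1+r)^n − 1)/r] × (1+r) = 50,650 × [(1+r)^19 − 1] / r × (1+r) = €4,146,361.14

€4,146,361.14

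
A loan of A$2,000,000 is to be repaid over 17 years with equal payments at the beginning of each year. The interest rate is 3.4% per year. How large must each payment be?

Level annuity due; solve PV = PMT × [(1 − (1+r)^−n)/r] × (1+r) for PMT.
Periodic rate r = 0.034 per year.
With n = 17: PMT = 2,000,000 / ([(1 − (1+r)^−n)/r] × (1+r)) = A$151,682.39

A$151,682.39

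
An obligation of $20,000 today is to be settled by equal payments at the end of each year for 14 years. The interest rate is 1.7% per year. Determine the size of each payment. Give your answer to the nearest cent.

$1,617.36

Level ordinary annuity; solve PV = PMT × [(1 − (1+r)^−n)/r] for PMT.
Periodic rate r = 0.017 per year.
With n = 14: PMT = 20,000 / ([(1 − (1+r)^−n)/r]) = $1,617.36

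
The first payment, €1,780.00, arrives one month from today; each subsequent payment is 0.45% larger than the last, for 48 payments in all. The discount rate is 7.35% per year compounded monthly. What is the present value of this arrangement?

€81,775.12

Periodic rate r = 0.0735/12 per month; n is counted in months.
Growing ordinary annuity: PV = PMT₁ × [1 − ((1+g)/(1+r))^n] / (r − g) = 1,780 × [1 − ((1+0.0045)/(1+r))^48] / (r − 0.0045) = €81,775.12.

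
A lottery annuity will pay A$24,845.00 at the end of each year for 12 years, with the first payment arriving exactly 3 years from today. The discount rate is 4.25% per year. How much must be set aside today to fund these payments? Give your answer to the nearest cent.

A$211,469.21

Ordinary annuity of 12 payments, first payment at period 3.
Periodic rate r = 0.0425 per year.
The ordinary-annuity PV formula values the stream one period before the first payment (period 2); discount that back 2 periods:
PV₀ = 24,845 × [1 − (1+r)^−12] / r × (1+r)^−2 = A$211,469.21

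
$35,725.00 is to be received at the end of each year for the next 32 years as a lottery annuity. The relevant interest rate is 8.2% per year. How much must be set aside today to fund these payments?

This is an ordinary annuity: 32 payments of $35,725.00 at the end of each year.
Periodic rate r = 0.082 per year.
PV = PMT × [(1 − (1+r)^−n)/r] = 35,725 × [1 − (1+r)^−32] / r = $400,685.40

$400,685.40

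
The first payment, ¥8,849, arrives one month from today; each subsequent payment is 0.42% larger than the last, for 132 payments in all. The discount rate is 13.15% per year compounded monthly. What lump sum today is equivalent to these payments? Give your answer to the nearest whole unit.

Periodic rate r = 0.1315/12 per month; n is counted in months.
Growing ordinary annuity: PV = PMT₁ × [1 − ((1+g)/(1+r))^n] / (r − g) = 8,849 × [1 − ((1+0.0042)/(1+r))^132] / (r − 0.0042) = ¥769,173.

¥769,173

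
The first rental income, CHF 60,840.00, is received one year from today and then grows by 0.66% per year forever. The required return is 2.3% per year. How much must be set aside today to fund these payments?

Periodic rate r = 0.023 per year.
Growing perpetuity (Gordon): PV = PMT₁ / (r − g) = 60,840 / (r − 0.0066) = CHF 3,709,756.10.

CHF 3,709,756.10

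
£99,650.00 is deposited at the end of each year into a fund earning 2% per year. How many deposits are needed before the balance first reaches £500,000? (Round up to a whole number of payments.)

Periodic rate r = 0.02 per year.
Ordinary annuity FV: 500,000 = 99,650 × [((1+r)^n − 1)/r].
(1+r)^n = 1 + 500,000 × r / 99,650, so n = ln(1 + 500,000·r/99,650) / ln(1+r) = 4.83.
Round up to a whole number of payments: n = 5.

5 payments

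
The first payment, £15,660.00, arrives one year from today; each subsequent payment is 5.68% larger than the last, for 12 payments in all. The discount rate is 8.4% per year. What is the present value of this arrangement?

£151,325.77

Periodic rate r = 0.084 per year.
Growing ordinary annuity: PV = PMT₁ × [1 − ((1+g)/(1+r))^n] / (r − g) = 15,660 × [1 − ((1+0.0568)/(1+r))^12] / (r − 0.0568) = £151,325.77.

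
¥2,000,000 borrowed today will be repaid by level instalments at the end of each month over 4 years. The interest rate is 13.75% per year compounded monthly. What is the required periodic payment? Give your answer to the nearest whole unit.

Level ordinary annuity; solve PV = PMT × [(1 − (1+r)^−n)/r] for PMT.
Periodic rate r = 0.1375/12 per month; n is counted in months.
With n = 48: PMT = 2,000,000 / ([(1 − (1+r)^−n)/r]) = ¥54,402

¥54,402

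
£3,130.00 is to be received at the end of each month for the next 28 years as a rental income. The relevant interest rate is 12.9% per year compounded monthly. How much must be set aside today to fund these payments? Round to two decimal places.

This is an ordinary annuity: 336 payments of £3,130.00 at the end of each month.
Periodic rate r = 0.129/12 per month; n is counted in months.
PV = PMT × [(1 − (1+r)^−n)/r] = 3,130 × [1 − (1+r)^−336] / r = £283,149.04

£283,149.04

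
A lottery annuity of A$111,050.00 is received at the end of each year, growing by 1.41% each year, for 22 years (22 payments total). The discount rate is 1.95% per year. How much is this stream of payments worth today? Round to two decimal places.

A$2,267,685.38

Periodic rate r = 0.0195 per year.
Growing ordinary annuity: PV = PMT₁ × [1 − ((1+g)/(1+r))^n] / (r − g) = 111,050 × [1 − ((1+0.0141)/(1+r))^22] / (r − 0.0141) = A$2,267,685.38.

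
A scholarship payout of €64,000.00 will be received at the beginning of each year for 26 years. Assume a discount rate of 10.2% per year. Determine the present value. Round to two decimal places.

€636,110.88

This is an annuity due: 26 payments of €64,000.00 at the beginning of each year.
Periodic rate r = 0.102 per year.
PV = PMT × [(1 − (1+r)^−n)/r] × (1+r) = 64,000 × [1 − (1+r)^−26] / r × (1+r) = €636,110.88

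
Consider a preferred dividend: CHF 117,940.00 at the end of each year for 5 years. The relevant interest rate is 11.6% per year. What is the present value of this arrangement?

CHF 429,394.17

This is an ordinary annuity: 5 payments of CHF 117,940.00 at the end of each year.
Periodic rate r = 0.116 per year.
PV = PMT × [(1 − (1+r)^−n)/r] = 117,940 × [1 − (1+r)^−5] / r = CHF 429,394.17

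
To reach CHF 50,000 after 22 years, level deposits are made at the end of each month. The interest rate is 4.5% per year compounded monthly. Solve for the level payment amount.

Level ordinary annuity; solve FV = PMT × [((1+r)^n − 1)/r] for PMT.
Periodic rate r = 0.045/12 per month; n is counted in months.
With n = 264: PMT = 50,000 / ([((1+r)^n − 1)/r]) = CHF 111.19

CHF 111.19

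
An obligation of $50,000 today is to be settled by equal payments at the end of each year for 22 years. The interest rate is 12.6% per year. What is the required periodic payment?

$6,799.62

Level ordinary annuity; solve PV = PMT × [(1 − (1+r)^−n)/r] for PMT.
Periodic rate r = 0.126 per year.
With n = 22: PMT = 50,000 / ([(1 − (1+r)^−n)/r]) = $6,799.62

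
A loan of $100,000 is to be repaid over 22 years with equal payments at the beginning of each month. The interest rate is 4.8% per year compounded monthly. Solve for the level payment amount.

$611.59

Level annuity due; solve PV = PMT × [(1 − (1+r)^−n)/r] × (1+r) for PMT.
Periodic rate r = 0.048/12 per month; n is counted in months.
With n = 264: PMT = 100,000 / ([(1 − (1+r)^−n)/r] × (1+r)) = $611.59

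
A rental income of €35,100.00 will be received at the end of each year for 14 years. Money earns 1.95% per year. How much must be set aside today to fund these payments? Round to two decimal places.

€426,428.46

This is an ordinary annuity: 14 payments of €35,100.00 at the end of each year.
Periodic rate r = 0.0195 per year.
PV = PMT × [(1 − (1+r)^−n)/r] = 35,100 × [1 − (1+r)^−14] / r = €426,428.46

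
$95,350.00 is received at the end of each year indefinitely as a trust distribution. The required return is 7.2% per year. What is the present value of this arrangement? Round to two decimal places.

Periodic rate r = 0.072 per year.
Level perpetuity: PV = PMT / r = 95,350 / (0.072) = $1,324,305.56.

$1,324,305.56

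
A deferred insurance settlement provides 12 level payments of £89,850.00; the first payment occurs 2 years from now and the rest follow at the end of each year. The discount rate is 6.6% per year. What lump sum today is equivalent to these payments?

£683,973.08

Ordinary annuity of 12 payments, first payment at period 2.
Periodic rate r = 0.066 per year.
The ordinary-annuity PV formula values the stream one period before the first payment (period 1); discount that back 1 periods:
PV₀ = 89,850 × [1 − (1+r)^−12] / r × (1+r)^−1 = £683,973.08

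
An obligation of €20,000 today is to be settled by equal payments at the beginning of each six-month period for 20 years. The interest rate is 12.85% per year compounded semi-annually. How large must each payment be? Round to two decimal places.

€1,316.48

Level annuity due; solve PV = PMT × [(1 − (1+r)^−n)/r] × (1+r) for PMT.
Periodic rate r = 0.1285/2 per half-year; n is counted in half-years.
With n = 40: PMT = 20,000 / ([(1 − (1+r)^−n)/r] × (1+r)) = €1,316.48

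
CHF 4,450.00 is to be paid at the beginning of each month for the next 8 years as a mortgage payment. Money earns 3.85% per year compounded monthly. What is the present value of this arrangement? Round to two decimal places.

This is an annuity due: 96 payments of CHF 4,450.00 at the beginning of each month.
Periodic rate r = 0.0385/12 per month; n is counted in months.
PV = PMT × [(1 − (1+r)^−n)/r] × (1+r) = 4,450 × [1 − (1+r)^−96] / r × (1+r) = CHF 368,351.22

CHF 368,351.22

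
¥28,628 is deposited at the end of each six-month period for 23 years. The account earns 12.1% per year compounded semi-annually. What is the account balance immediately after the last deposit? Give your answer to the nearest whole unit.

¥6,582,290

This is an ordinary annuity: 46 deposits of ¥28,628 at the end of each six-month period.
Periodic rate r = 0.121/2 per half-year; n is counted in half-years.
FV = PMT × [((1+r)^n − 1)/r] = 28,628 × [(1+r)^46 − 1] / r = ¥6,582,290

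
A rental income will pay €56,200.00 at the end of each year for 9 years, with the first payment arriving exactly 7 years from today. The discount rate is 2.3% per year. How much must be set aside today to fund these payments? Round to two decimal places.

Ordinary annuity of 9 payments, first payment at period 7.
Periodic rate r = 0.023 per year.
The ordinary-annuity PV formula values the stream one period before the first payment (period 6); discount that back 6 periods:
PV₀ = 56,200 × [1 − (1+r)^−9] / r × (1+r)^−6 = €394,543.73

€394,543.73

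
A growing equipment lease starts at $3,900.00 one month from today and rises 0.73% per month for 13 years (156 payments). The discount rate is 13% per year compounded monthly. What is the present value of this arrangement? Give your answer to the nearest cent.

Periodic rate r = 0.13/12 per month; n is counted in months.
Growing ordinary annuity: PV = PMT₁ × [1 − ((1+g)/(1+r))^n] / (r − g) = 3,900 × [1 − ((1+0.0073)/(1+r))^156] / (r − 0.0073) = $464,557.73.

$464,557.73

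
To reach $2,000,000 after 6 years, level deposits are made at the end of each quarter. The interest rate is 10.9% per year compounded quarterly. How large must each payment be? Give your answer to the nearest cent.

Level ordinary annuity; solve FV = PMT × [((1+r)^n − 1)/r] for PMT.
Periodic rate r = 0.109/4 per quarter; n is counted in quarters.
With n = 24: PMT = 2,000,000 / ([((1+r)^n − 1)/r]) = $60,124.03

$60,124.03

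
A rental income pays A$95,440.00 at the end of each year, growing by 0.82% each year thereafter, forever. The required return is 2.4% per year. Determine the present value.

Periodic rate r = 0.024 per year.
Growing perpetuity (Gordon): PV = PMT₁ / (r − g) = 95,440 / (r − 0.0082) = A$6,040,506.33.

A$6,040,506.33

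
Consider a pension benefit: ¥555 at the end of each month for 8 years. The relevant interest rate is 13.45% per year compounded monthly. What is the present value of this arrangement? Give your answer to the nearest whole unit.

This is an ordinary annuity: 96 payments of ¥555 at the end of each month.
Periodic rate r = 0.1345/12 per month; n is counted in months.
PV = PMT × [(1 − (1+r)^−n)/r] = 555 × [1 − (1+r)^−96] / r = ¥32,532

¥32,532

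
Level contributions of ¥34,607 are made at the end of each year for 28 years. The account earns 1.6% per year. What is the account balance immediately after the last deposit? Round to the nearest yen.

¥1,210,462

This is an ordinary annuity: 28 deposits of ¥34,607 at the end of each year.
Periodic rate r = 0.016 per year.
FV = PMT × [((1+r)^n − 1)/r] = 34,607 × [(1+r)^28 − 1] / r = ¥1,210,462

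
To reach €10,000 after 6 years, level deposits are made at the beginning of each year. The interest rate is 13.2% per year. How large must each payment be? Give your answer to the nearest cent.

Level annuity due; solve FV = PMT × [((1+r)^n − 1)/r] × (1+r) for PMT.
Periodic rate r = 0.132 per year.
With n = 6: PMT = 10,000 / ([((1+r)^n − 1)/r] × (1+r)) = €1,056.08

€1,056.08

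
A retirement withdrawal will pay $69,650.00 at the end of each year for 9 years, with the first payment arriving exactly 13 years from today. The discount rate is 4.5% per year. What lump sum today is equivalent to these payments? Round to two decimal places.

Ordinary annuity of 9 payments, first payment at period 13.
Periodic rate r = 0.045 per year.
The ordinary-annuity PV formula values the stream one period before the first payment (period 12); discount that back 12 periods:
PV₀ = 69,650 × [1 − (1+r)^−9] / r × (1+r)^−12 = $298,529.87

$298,529.87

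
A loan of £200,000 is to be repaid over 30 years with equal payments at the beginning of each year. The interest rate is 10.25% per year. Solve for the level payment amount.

Level annuity due; solve PV = PMT × [(1 − (1+r)^−n)/r] × (1+r) for PMT.
Periodic rate r = 0.1025 per year.
With n = 30: PMT = 200,000 / ([(1 − (1+r)^−n)/r] × (1+r)) = £19,645.86

£19,645.86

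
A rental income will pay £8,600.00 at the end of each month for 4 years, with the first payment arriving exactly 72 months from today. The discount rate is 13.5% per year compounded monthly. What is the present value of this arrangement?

£143,533.35

Ordinary annuity of 48 payments, first payment at period 72.
Periodic rate r = 0.135/12 per month; n is counted in months.
The ordinary-annuity PV formula values the stream one period before the first payment (period 71); discount that back 71 periods:
PV₀ = 8,600 × [1 − (1+r)^−48] / r × (1+r)^−71 = £143,533.35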